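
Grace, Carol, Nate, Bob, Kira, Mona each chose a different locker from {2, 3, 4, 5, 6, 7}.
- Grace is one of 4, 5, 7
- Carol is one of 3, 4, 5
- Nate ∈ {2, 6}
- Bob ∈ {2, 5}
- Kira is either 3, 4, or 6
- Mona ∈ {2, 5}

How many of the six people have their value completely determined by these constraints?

2

Among the 6 variables, 7 fits only Grace (and all 6 values in {2, 3, 4, 5, 6, 7} must be used), so Grace = 7.
The 2 variables Bob and Mona are confined to {2, 5}, which locks those values in; drop them from Carol, Nate.
Nate has just one choice, so Nate = 6. So Kira can't be 6.
Determined: Grace=7, Nate=6. The other people each still have more than one consistent value. That makes 2.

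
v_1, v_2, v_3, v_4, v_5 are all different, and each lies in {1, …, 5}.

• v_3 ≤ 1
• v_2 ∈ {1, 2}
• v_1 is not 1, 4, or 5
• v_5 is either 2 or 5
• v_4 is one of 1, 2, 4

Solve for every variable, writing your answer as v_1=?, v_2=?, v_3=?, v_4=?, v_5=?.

v_1=3, v_2=2, v_3=1, v_4=4, v_5=5

v_3 must be 1 (only option left). Eliminate 1 elsewhere: v_2, v_4.
v_2's domain is down to {2}, so v_2 = 2. So v_1, v_4, v_5 can't be 2.
v_4's domain is down to {4}, so v_4 = 4.
v_5 has just one choice, so v_5 = 5.
v_1 must be 3 (only option left).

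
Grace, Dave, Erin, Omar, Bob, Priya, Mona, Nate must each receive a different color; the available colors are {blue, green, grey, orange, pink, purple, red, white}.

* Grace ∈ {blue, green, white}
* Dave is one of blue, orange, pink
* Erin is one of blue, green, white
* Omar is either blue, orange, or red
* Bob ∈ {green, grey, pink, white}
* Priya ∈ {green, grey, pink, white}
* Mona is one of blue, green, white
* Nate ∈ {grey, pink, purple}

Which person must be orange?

Dave

Among the 8 variables, purple fits only Nate (and all 8 values in {blue, green, grey, orange, pink, purple, red, white} must be used), so Nate = purple.
The 7 still-open variables together cover exactly {blue, green, grey, orange, pink, red, white} — 7 values for 7 variables — and red appears only in Omar's list, so Omar = red.
Among the 6 still-open variables, orange fits only Dave (and all 6 values in {blue, green, grey, orange, pink, white} must be used), so Dave = orange.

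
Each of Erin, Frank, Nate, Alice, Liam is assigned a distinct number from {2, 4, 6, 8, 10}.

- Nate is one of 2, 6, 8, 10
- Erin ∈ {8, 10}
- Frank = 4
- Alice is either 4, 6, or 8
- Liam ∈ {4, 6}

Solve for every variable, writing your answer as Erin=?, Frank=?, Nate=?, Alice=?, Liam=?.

Erin=10, Frank=4, Nate=2, Alice=8, Liam=6

Frank's domain is down to {4}, so Frank = 4. Eliminate 4 elsewhere: Alice, Liam.
That leaves Liam = 6. Eliminate 6 elsewhere: Nate, Alice.
Alice has just one choice, so Alice = 8. Strike 8 from Erin, Nate.
Erin has just one choice, so Erin = 10. Remove 10 from Nate.
Nate has just one choice, so Nate = 2.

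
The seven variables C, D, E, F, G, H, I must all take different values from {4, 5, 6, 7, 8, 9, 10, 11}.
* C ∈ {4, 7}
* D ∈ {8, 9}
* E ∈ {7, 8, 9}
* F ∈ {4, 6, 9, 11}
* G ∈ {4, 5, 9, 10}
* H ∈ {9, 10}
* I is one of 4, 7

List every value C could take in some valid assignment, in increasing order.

C and I between them cover only {4, 7} — a naked pair. Remove those values from E, F, G.
D and E between them cover only {8, 9} — a naked pair. Remove those values from F, G, H.
H has just one choice, so H = 10. So G can't be 10.
That leaves G = 5.
No further eliminations apply; C can still be any of 4, 7.

4, 7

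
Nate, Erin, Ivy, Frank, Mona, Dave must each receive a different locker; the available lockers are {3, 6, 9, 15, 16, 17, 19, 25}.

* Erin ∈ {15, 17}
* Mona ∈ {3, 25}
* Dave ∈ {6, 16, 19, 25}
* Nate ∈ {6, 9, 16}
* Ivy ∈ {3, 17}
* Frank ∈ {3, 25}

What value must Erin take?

15

The 2 variables Frank and Mona are confined to {3, 25}, which locks those values in; drop them from Ivy, Dave.
That leaves Ivy = 17. Strike 17 from Erin.
So Erin = 15.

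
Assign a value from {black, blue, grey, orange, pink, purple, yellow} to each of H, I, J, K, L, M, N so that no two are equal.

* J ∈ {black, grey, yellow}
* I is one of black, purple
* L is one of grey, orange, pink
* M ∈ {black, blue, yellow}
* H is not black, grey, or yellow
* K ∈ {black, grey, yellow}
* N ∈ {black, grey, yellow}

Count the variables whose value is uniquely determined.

2

J, K, N share exactly the 3 values {black, grey, yellow}; by pigeonhole those values go to them, so strike black, grey, yellow from I, L, M.
I has just one choice, so I = purple. Remove purple from H.
That leaves M = blue. Strike blue from H.
Determined: I=purple, M=blue. The other variables each still have more than one consistent value. That makes 2.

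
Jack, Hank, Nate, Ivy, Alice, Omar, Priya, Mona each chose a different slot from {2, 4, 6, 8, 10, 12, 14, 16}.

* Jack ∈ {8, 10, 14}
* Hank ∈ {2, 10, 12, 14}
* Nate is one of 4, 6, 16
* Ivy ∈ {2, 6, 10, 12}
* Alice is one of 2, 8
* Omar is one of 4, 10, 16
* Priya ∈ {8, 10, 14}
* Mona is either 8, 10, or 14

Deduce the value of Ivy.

Jack, Priya, Mona share exactly the 3 values {8, 10, 14}; by pigeonhole those values go to them, so strike 8, 10, 14 from Hank, Ivy, Alice, Omar.
Alice's domain is down to {2}, so Alice = 2. So Hank, Ivy can't be 2.
Hank has just one choice, so Hank = 12. Strike 12 from Ivy.
So Ivy = 6.

6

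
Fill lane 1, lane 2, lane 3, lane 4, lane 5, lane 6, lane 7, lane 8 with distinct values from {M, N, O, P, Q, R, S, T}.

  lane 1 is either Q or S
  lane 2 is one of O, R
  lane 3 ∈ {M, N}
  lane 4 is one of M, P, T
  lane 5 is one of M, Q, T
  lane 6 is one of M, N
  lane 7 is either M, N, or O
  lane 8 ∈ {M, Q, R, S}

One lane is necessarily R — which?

The 8 variables draw from only 8 values {M, N, O, P, Q, R, S, T}, so each is used; only lane 4 can be P, hence lane 4 = P.
Among the 7 still-open variables, T fits only lane 5 (and all 7 values in {M, N, O, Q, R, S, T} must be used), so lane 5 = T.
lane 3 and lane 6 between them cover only {M, N} — a naked pair. Remove those values from lane 7, lane 8.
lane 7 has just one choice, so lane 7 = O. So lane 2 can't be O.
So R goes to lane 2.

lane 2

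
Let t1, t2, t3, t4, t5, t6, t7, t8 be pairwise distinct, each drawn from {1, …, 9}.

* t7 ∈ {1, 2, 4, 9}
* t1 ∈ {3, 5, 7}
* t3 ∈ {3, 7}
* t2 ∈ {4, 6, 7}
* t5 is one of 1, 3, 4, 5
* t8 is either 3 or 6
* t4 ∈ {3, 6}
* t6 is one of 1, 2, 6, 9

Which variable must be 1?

t4 and t8 share exactly the 2 values {3, 6}; by pigeonhole those values go to them, so strike 3, 6 from t1, t2, t3, t5, t6.
That leaves t3 = 7. So t1, t2 can't be 7.
t1's domain is down to {5}, so t1 = 5. Remove 5 from t5.
That leaves t2 = 4. Remove 4 from t5, t7.
So 1 goes to t5.

t5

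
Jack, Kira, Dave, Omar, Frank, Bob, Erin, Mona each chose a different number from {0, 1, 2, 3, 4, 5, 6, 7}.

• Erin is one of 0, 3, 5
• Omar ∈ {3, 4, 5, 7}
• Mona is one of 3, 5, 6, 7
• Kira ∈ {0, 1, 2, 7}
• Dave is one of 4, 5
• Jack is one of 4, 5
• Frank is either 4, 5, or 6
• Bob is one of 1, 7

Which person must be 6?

The 8 variables draw from only 8 values {0, 1, 2, 3, 4, 5, 6, 7}, so each is used; only Kira can be 2, hence Kira = 2.
The 7 still-open variables together cover exactly {0, 1, 3, 4, 5, 6, 7} — 7 values for 7 variables — and 0 appears only in Erin's list, so Erin = 0.
The 6 still-open variables draw from only 6 values {1, 3, 4, 5, 6, 7}, so each is used; only Bob can be 1, hence Bob = 1.
Jack and Dave share exactly the 2 values {4, 5}; by pigeonhole those values go to them, so strike 4, 5 from Omar, Frank, Mona.
So 6 goes to Frank.

Frank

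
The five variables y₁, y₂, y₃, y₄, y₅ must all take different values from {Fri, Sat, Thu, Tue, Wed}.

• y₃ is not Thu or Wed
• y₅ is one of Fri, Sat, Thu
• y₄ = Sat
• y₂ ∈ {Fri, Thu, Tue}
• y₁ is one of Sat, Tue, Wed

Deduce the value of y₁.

y₄ must be Sat (only option left). So y₁, y₃, y₅ can't be Sat.
Among the 4 still-open variables, Wed fits only y₁ (and all 4 values in {Fri, Thu, Tue, Wed} must be used), so y₁ = Wed.

Wed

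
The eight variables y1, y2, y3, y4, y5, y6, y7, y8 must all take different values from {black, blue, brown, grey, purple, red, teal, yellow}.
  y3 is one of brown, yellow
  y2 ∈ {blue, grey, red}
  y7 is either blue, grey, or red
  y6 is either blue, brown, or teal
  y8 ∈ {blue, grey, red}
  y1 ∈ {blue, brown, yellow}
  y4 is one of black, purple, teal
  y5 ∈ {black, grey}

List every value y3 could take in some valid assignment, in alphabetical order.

brown, yellow

The 8 variables draw from only 8 values {black, blue, brown, grey, purple, red, teal, yellow}, so each is used; only y4 can be purple, hence y4 = purple.
The 7 still-open variables draw from only 7 values {black, blue, brown, grey, red, teal, yellow}, so each is used; only y5 can be black, hence y5 = black.
The 6 still-open variables draw from only 6 values {blue, brown, grey, red, teal, yellow}, so each is used; only y6 can be teal, hence y6 = teal.
y2, y7, y8 between them cover only {blue, grey, red} — a naked triple. Remove those values from y1.
No further eliminations apply; y3 can still be any of brown, yellow.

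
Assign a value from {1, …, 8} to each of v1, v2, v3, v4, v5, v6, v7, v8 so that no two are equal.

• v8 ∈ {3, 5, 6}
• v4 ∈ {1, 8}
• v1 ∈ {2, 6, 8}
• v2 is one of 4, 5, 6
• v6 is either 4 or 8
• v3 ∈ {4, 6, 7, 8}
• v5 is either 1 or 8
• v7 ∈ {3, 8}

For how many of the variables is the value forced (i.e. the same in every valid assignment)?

The 8 variables draw from only 8 values {1, 2, 3, 4, 5, 6, 7, 8}, so each is used; only v1 can be 2, hence v1 = 2.
The 7 still-open variables draw from only 7 values {1, 3, 4, 5, 6, 7, 8}, so each is used; only v3 can be 7, hence v3 = 7.
The 2 variables v4 and v5 are confined to {1, 8}, which locks those values in; drop them from v6, v7.
v6 must be 4 (only option left). Remove 4 from v2.
v7 must be 3 (only option left). So v8 can't be 3.
Determined: v1=2, v3=7, v6=4, v7=3. The other variables each still have more than one consistent value. That makes 4.

4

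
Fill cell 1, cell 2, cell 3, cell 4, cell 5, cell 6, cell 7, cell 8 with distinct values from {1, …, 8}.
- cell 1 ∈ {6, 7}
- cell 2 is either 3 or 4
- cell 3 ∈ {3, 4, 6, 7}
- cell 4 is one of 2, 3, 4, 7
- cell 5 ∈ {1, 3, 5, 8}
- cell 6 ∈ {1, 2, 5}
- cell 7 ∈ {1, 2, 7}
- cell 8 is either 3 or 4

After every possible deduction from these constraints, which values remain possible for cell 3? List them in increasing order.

6, 7

The 8 variables draw from only 8 values {1, 2, 3, 4, 5, 6, 7, 8}, so each is used; only cell 5 can be 8, hence cell 5 = 8.
Among the 7 still-open variables, 5 fits only cell 6 (and all 7 values in {1, 2, 3, 4, 5, 6, 7} must be used), so cell 6 = 5.
The 6 still-open variables draw from only 6 values {1, 2, 3, 4, 6, 7}, so each is used; only cell 7 can be 1, hence cell 7 = 1.
The 5 still-open variables draw from only 5 values {2, 3, 4, 6, 7}, so each is used; only cell 4 can be 2, hence cell 4 = 2.
cell 2 and cell 8 between them cover only {3, 4} — a naked pair. Remove those values from cell 3.
No further eliminations apply; cell 3 can still be any of 6, 7.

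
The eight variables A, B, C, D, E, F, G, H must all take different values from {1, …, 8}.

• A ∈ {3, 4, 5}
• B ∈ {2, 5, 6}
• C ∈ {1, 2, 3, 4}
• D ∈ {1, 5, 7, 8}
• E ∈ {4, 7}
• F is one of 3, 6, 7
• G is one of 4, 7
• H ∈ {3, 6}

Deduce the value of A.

5

Among the 8 variables, 8 fits only D (and all 8 values in {1, 2, 3, 4, 5, 6, 7, 8} must be used), so D = 8.
The 7 still-open variables draw from only 7 values {1, 2, 3, 4, 5, 6, 7}, so each is used; only C can be 1, hence C = 1.
The 6 still-open variables draw from only 6 values {2, 3, 4, 5, 6, 7}, so each is used; only B can be 2, hence B = 2.
The 5 still-open variables together cover exactly {3, 4, 5, 6, 7} — 5 values for 5 variables — and 5 appears only in A's list, so A = 5.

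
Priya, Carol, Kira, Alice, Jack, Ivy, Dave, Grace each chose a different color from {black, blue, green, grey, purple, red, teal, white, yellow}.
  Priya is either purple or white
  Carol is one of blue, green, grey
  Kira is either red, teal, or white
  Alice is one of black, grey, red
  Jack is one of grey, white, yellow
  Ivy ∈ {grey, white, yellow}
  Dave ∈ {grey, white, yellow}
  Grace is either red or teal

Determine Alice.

Jack, Ivy, Dave between them cover only {grey, white, yellow} — a naked triple. Remove those values from Priya, Carol, Kira, Alice.
Priya has just one choice, so Priya = purple.
Kira and Grace share exactly the 2 values {red, teal}; by pigeonhole those values go to them, so strike red, teal from Alice.
So Alice = black.

black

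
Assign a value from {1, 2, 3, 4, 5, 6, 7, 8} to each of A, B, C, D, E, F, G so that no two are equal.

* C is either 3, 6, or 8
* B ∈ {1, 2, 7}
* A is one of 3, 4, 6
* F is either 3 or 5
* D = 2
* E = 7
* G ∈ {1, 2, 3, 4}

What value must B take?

1

D's domain is down to {2}, so D = 2. So B, G can't be 2.
E has just one choice, so E = 7. So B can't be 7.
So B = 1.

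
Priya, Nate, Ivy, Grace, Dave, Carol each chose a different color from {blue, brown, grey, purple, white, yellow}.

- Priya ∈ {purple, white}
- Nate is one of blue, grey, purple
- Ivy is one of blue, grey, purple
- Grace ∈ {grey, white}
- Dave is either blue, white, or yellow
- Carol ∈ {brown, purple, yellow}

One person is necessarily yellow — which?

Dave

Among the 6 variables, brown fits only Carol (and all 6 values in {blue, brown, grey, purple, white, yellow} must be used), so Carol = brown.
Among the 5 still-open variables, yellow fits only Dave (and all 5 values in {blue, grey, purple, white, yellow} must be used), so Dave = yellow.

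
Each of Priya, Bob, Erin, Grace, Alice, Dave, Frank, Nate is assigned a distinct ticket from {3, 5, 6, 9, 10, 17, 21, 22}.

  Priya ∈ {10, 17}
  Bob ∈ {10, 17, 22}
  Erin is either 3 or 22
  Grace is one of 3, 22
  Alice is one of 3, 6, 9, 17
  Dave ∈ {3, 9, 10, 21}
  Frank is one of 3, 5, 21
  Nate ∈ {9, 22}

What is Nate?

The 8 variables draw from only 8 values {3, 5, 6, 9, 10, 17, 21, 22}, so each is used; only Frank can be 5, hence Frank = 5.
Among the 7 still-open variables, 6 fits only Alice (and all 7 values in {3, 6, 9, 10, 17, 21, 22} must be used), so Alice = 6.
The 6 still-open variables draw from only 6 values {3, 9, 10, 17, 21, 22}, so each is used; only Dave can be 21, hence Dave = 21.
The 5 still-open variables draw from only 5 values {3, 9, 10, 17, 22}, so each is used; only Nate can be 9, hence Nate = 9.

9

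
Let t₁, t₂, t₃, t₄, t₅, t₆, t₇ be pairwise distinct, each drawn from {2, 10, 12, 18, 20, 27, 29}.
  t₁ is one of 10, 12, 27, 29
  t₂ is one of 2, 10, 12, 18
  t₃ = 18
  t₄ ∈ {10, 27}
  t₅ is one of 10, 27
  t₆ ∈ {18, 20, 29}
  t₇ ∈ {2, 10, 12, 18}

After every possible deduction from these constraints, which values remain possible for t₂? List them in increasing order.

t₃'s domain is down to {18}, so t₃ = 18. So t₂, t₆, t₇ can't be 18.
Among the 6 still-open variables, 20 fits only t₆ (and all 6 values in {2, 10, 12, 20, 27, 29} must be used), so t₆ = 20.
The 5 still-open variables together cover exactly {2, 10, 12, 27, 29} — 5 values for 5 variables — and 29 appears only in t₁'s list, so t₁ = 29.
t₄ and t₅ between them cover only {10, 27} — a naked pair. Remove those values from t₂, t₇.
No further eliminations apply; t₂ can still be any of 2, 12.

2, 12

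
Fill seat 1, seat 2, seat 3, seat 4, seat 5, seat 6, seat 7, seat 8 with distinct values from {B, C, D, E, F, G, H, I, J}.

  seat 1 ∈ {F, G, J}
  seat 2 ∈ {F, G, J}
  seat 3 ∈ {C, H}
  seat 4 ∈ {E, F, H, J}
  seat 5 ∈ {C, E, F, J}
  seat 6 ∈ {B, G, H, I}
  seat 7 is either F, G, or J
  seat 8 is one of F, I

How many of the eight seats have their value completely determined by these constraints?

2

The 8 variables draw from only 8 values {B, C, E, F, G, H, I, J}, so each is used; only seat 6 can be B, hence seat 6 = B.
The 7 still-open variables draw from only 7 values {C, E, F, G, H, I, J}, so each is used; only seat 8 can be I, hence seat 8 = I.
The 3 variables seat 1, seat 2, seat 7 are confined to {F, G, J}, which locks those values in; drop them from seat 4, seat 5.
Determined: seat 6=B, seat 8=I. The other seats each still have more than one consistent value. That makes 2.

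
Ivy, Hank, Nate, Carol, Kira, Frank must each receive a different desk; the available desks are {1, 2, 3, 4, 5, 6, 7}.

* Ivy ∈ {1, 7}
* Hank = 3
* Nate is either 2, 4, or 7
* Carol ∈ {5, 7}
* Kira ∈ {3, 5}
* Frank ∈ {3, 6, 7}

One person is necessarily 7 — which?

Carol

Hank's domain is down to {3}, so Hank = 3. Remove 3 from Kira, Frank.
Kira has just one choice, so Kira = 5. So Carol can't be 5.
So 7 goes to Carol.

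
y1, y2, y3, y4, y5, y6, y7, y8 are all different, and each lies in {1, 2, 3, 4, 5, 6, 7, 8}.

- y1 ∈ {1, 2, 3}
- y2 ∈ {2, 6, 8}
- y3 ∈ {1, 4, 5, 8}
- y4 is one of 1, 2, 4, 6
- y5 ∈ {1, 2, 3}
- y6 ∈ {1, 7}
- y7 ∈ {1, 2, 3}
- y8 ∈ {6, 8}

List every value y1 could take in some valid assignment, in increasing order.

Among the 8 variables, 5 fits only y3 (and all 8 values in {1, 2, 3, 4, 5, 6, 7, 8} must be used), so y3 = 5.
The 7 still-open variables draw from only 7 values {1, 2, 3, 4, 6, 7, 8}, so each is used; only y4 can be 4, hence y4 = 4.
Among the 6 still-open variables, 7 fits only y6 (and all 6 values in {1, 2, 3, 6, 7, 8} must be used), so y6 = 7.
y1, y5, y7 between them cover only {1, 2, 3} — a naked triple. Remove those values from y2.
No further eliminations apply; y1 can still be any of 1, 2, 3.

1, 2, 3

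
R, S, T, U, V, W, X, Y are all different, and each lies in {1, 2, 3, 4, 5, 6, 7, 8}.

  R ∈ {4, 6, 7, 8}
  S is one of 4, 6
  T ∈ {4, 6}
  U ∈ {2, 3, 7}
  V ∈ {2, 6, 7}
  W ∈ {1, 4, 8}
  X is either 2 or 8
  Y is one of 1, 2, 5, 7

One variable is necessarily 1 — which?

W

The 8 variables together cover exactly {1, 2, 3, 4, 5, 6, 7, 8} — 8 values for 8 variables — and 3 appears only in U's list, so U = 3.
Among the 7 still-open variables, 5 fits only Y (and all 7 values in {1, 2, 4, 5, 6, 7, 8} must be used), so Y = 5.
The 6 still-open variables draw from only 6 values {1, 2, 4, 6, 7, 8}, so each is used; only W can be 1, hence W = 1.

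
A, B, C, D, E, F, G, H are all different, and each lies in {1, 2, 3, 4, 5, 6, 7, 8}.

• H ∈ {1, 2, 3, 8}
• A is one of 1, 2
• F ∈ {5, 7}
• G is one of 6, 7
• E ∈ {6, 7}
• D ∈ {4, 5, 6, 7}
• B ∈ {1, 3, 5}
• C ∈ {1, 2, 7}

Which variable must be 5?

F

The 8 variables draw from only 8 values {1, 2, 3, 4, 5, 6, 7, 8}, so each is used; only D can be 4, hence D = 4.
Among the 7 still-open variables, 8 fits only H (and all 7 values in {1, 2, 3, 5, 6, 7, 8} must be used), so H = 8.
The 6 still-open variables together cover exactly {1, 2, 3, 5, 6, 7} — 6 values for 6 variables — and 3 appears only in B's list, so B = 3.
Among the 5 still-open variables, 5 fits only F (and all 5 values in {1, 2, 5, 6, 7} must be used), so F = 5.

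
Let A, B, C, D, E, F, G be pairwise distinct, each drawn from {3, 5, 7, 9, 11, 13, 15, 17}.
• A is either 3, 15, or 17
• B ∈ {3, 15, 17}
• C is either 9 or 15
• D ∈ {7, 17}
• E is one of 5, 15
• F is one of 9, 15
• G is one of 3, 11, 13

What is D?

The 2 variables C and F are confined to {9, 15}, which locks those values in; drop them from A, B, E.
E's domain is down to {5}, so E = 5.
A and B between them cover only {3, 17} — a naked pair. Remove those values from D, G.
So D = 7.

7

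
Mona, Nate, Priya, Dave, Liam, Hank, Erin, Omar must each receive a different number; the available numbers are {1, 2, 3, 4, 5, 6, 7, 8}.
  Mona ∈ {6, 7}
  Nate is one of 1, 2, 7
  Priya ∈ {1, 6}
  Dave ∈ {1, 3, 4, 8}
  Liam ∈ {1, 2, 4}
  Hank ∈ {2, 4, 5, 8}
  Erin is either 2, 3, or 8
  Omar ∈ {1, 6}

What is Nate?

The 8 variables together cover exactly {1, 2, 3, 4, 5, 6, 7, 8} — 8 values for 8 variables — and 5 appears only in Hank's list, so Hank = 5.
Priya and Omar between them cover only {1, 6} — a naked pair. Remove those values from Mona, Nate, Dave, Liam.
Mona has just one choice, so Mona = 7. Eliminate 7 elsewhere: Nate.
So Nate = 2.

2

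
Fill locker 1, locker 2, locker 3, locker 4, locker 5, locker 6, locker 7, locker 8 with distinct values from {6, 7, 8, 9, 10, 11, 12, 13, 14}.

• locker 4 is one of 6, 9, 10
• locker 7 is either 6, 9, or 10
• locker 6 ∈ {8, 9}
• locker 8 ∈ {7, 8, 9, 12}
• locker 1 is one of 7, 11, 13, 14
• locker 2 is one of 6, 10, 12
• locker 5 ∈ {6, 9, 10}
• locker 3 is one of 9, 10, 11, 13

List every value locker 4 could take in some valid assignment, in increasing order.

locker 4, locker 5, locker 7 between them cover only {6, 9, 10} — a naked triple. Remove those values from locker 2, locker 3, locker 6, locker 8.
locker 2's domain is down to {12}, so locker 2 = 12. Eliminate 12 elsewhere: locker 8.
locker 6 must be 8 (only option left). Eliminate 8 elsewhere: locker 8.
locker 8 must be 7 (only option left). Strike 7 from locker 1.
No further eliminations apply; locker 4 can still be any of 6, 9, 10.

6, 9, 10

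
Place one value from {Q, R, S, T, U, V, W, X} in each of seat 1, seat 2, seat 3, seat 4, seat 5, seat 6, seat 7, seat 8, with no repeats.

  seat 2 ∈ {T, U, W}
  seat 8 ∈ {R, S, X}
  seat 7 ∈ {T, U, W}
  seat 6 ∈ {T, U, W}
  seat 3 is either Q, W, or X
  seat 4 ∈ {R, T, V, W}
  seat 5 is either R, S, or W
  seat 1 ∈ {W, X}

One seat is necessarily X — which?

seat 1

The 8 variables together cover exactly {Q, R, S, T, U, V, W, X} — 8 values for 8 variables — and Q appears only in seat 3's list, so seat 3 = Q.
The 7 still-open variables together cover exactly {R, S, T, U, V, W, X} — 7 values for 7 variables — and V appears only in seat 4's list, so seat 4 = V.
seat 2, seat 6, seat 7 share exactly the 3 values {T, U, W}; by pigeonhole those values go to them, so strike T, U, W from seat 1, seat 5.
So X goes to seat 1.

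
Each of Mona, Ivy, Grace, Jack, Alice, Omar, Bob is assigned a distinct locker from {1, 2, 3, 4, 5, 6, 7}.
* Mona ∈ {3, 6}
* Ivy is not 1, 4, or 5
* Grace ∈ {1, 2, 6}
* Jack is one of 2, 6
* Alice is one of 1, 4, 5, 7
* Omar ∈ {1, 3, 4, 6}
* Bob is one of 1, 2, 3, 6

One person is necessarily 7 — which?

Ivy

Among the 7 variables, 5 fits only Alice (and all 7 values in {1, 2, 3, 4, 5, 6, 7} must be used), so Alice = 5.
Among the 6 still-open variables, 4 fits only Omar (and all 6 values in {1, 2, 3, 4, 6, 7} must be used), so Omar = 4.
Among the 5 still-open variables, 7 fits only Ivy (and all 5 values in {1, 2, 3, 6, 7} must be used), so Ivy = 7.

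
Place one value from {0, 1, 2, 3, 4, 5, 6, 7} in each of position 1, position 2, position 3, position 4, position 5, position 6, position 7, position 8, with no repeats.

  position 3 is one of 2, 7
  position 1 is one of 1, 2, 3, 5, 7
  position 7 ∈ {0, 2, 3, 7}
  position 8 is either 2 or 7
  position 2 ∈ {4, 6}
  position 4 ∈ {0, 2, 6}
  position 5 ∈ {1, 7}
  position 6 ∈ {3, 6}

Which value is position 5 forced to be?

The 8 variables together cover exactly {0, 1, 2, 3, 4, 5, 6, 7} — 8 values for 8 variables — and 4 appears only in position 2's list, so position 2 = 4.
The 7 still-open variables draw from only 7 values {0, 1, 2, 3, 5, 6, 7}, so each is used; only position 1 can be 5, hence position 1 = 5.
The 6 still-open variables draw from only 6 values {0, 1, 2, 3, 6, 7}, so each is used; only position 5 can be 1, hence position 5 = 1.

1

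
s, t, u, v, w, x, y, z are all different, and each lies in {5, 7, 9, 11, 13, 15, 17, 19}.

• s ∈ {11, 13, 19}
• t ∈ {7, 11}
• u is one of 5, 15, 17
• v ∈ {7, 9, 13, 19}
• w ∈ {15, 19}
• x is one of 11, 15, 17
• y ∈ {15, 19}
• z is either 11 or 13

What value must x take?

17

The 8 variables together cover exactly {5, 7, 9, 11, 13, 15, 17, 19} — 8 values for 8 variables — and 5 appears only in u's list, so u = 5.
Among the 7 still-open variables, 9 fits only v (and all 7 values in {7, 9, 11, 13, 15, 17, 19} must be used), so v = 9.
The 6 still-open variables draw from only 6 values {7, 11, 13, 15, 17, 19}, so each is used; only t can be 7, hence t = 7.
The 5 still-open variables draw from only 5 values {11, 13, 15, 17, 19}, so each is used; only x can be 17, hence x = 17.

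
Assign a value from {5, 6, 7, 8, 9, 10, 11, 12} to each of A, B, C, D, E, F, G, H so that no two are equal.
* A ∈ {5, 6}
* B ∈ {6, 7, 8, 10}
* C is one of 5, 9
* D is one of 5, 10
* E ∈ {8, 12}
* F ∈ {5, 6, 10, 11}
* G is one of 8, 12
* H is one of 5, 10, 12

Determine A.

The 8 variables together cover exactly {5, 6, 7, 8, 9, 10, 11, 12} — 8 values for 8 variables — and 7 appears only in B's list, so B = 7.
Among the 7 still-open variables, 9 fits only C (and all 7 values in {5, 6, 8, 9, 10, 11, 12} must be used), so C = 9.
Among the 6 still-open variables, 11 fits only F (and all 6 values in {5, 6, 8, 10, 11, 12} must be used), so F = 11.
The 5 still-open variables draw from only 5 values {5, 6, 8, 10, 12}, so each is used; only A can be 6, hence A = 6.

6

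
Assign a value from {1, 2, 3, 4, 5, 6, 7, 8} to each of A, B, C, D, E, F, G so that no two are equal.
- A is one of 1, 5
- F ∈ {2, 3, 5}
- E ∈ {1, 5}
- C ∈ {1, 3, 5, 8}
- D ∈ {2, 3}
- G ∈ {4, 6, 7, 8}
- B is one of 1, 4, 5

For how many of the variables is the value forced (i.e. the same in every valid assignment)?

2

The 2 variables A and E are confined to {1, 5}, which locks those values in; drop them from B, C, F.
B has just one choice, so B = 4. So G can't be 4.
D and F share exactly the 2 values {2, 3}; by pigeonhole those values go to them, so strike 2, 3 from C.
C must be 8 (only option left). So G can't be 8.
Determined: B=4, C=8. The other variables each still have more than one consistent value. That makes 2.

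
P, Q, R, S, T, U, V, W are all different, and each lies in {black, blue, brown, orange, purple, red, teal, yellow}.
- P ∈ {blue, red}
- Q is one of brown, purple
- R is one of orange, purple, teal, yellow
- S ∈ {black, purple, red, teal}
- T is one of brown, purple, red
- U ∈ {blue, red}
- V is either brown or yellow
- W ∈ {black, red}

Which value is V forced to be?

Among the 8 variables, orange fits only R (and all 8 values in {black, blue, brown, orange, purple, red, teal, yellow} must be used), so R = orange.
Among the 7 still-open variables, teal fits only S (and all 7 values in {black, blue, brown, purple, red, teal, yellow} must be used), so S = teal.
The 6 still-open variables together cover exactly {black, blue, brown, purple, red, yellow} — 6 values for 6 variables — and black appears only in W's list, so W = black.
The 5 still-open variables draw from only 5 values {blue, brown, purple, red, yellow}, so each is used; only V can be yellow, hence V = yellow.

yellow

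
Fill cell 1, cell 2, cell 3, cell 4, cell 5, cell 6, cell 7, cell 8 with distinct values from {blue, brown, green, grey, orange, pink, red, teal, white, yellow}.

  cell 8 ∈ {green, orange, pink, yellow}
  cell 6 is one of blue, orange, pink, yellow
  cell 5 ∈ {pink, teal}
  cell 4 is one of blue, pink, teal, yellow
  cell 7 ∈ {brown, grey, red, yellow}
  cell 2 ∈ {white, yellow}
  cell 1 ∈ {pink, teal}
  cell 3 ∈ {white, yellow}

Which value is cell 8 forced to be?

green

cell 1 and cell 5 between them cover only {pink, teal} — a naked pair. Remove those values from cell 4, cell 6, cell 8.
The 2 variables cell 2 and cell 3 are confined to {white, yellow}, which locks those values in; drop them from cell 4, cell 6, cell 7, cell 8.
That leaves cell 4 = blue. So cell 6 can't be blue.
cell 6's domain is down to {orange}, so cell 6 = orange. So cell 8 can't be orange.
So cell 8 = green.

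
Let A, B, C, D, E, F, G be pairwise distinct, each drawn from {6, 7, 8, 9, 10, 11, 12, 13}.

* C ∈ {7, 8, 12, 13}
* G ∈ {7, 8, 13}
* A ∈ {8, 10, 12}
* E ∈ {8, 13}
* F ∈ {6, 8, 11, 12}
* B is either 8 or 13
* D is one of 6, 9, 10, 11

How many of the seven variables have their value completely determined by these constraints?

B and E between them cover only {8, 13} — a naked pair. Remove those values from A, C, F, G.
G must be 7 (only option left). Strike 7 from C.
That leaves C = 12. Remove 12 from A, F.
A's domain is down to {10}, so A = 10. Eliminate 10 elsewhere: D.
Determined: A=10, C=12, G=7. The other variables each still have more than one consistent value. That makes 3.

3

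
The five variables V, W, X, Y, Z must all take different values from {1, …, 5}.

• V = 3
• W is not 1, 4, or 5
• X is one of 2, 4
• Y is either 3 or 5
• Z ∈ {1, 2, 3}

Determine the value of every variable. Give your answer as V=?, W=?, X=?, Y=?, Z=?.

V must be 3 (only option left). Remove 3 from W, Y, Z.
W must be 2 (only option left). Remove 2 from X, Z.
That leaves X = 4.
Y has just one choice, so Y = 5.
Z has just one choice, so Z = 1.

V=3, W=2, X=4, Y=5, Z=1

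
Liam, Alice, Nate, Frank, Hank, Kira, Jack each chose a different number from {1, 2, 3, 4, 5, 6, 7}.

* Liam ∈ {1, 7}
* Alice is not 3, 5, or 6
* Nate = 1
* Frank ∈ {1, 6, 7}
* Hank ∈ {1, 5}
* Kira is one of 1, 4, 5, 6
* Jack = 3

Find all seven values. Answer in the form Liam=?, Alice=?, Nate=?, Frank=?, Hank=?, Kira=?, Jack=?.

Liam=7, Alice=2, Nate=1, Frank=6, Hank=5, Kira=4, Jack=3

Nate's domain is down to {1}, so Nate = 1. Eliminate 1 elsewhere: Liam, Alice, Frank, Hank, Kira.
Hank's domain is down to {5}, so Hank = 5. Strike 5 from Kira.
Jack has just one choice, so Jack = 3.
Liam has just one choice, so Liam = 7. Remove 7 from Alice, Frank.
Frank must be 6 (only option left). Eliminate 6 elsewhere: Kira.
Kira has just one choice, so Kira = 4. Eliminate 4 elsewhere: Alice.
Alice's domain is down to {2}, so Alice = 2.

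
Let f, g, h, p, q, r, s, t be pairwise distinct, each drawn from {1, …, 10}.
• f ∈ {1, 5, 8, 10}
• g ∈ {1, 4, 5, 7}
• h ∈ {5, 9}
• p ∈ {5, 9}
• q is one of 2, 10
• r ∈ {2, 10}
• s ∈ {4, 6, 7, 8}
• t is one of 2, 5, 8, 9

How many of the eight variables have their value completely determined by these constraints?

h and p between them cover only {5, 9} — a naked pair. Remove those values from f, g, t.
q and r share exactly the 2 values {2, 10}; by pigeonhole those values go to them, so strike 2, 10 from f, t.
t must be 8 (only option left). Remove 8 from f, s.
f has just one choice, so f = 1. So g can't be 1.
Determined: f=1, t=8. The other variables each still have more than one consistent value. That makes 2.

2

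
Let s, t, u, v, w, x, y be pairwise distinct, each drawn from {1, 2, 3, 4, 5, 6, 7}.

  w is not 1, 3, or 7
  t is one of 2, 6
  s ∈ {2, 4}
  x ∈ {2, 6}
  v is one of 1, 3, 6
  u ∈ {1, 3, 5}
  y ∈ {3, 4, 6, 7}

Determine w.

The 7 variables together cover exactly {1, 2, 3, 4, 5, 6, 7} — 7 values for 7 variables — and 7 appears only in y's list, so y = 7.
t and x between them cover only {2, 6} — a naked pair. Remove those values from s, v, w.
That leaves s = 4. Strike 4 from w.
So w = 5.

5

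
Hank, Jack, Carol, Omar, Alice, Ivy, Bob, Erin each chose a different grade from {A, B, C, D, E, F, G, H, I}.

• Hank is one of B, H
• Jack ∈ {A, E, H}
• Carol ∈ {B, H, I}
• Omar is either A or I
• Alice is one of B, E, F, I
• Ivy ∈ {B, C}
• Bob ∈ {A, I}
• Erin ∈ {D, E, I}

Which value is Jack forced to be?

E

Among the 8 variables, C fits only Ivy (and all 8 values in {A, B, C, D, E, F, H, I} must be used), so Ivy = C.
Among the 7 still-open variables, D fits only Erin (and all 7 values in {A, B, D, E, F, H, I} must be used), so Erin = D.
The 6 still-open variables draw from only 6 values {A, B, E, F, H, I}, so each is used; only Alice can be F, hence Alice = F.
The 5 still-open variables draw from only 5 values {A, B, E, H, I}, so each is used; only Jack can be E, hence Jack = E.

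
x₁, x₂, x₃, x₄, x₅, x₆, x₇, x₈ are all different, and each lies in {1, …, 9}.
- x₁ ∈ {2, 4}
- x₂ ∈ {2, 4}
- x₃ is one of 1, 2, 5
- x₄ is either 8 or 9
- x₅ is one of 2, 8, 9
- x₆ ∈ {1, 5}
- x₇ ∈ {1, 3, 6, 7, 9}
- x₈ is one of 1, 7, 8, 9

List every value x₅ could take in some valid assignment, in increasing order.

x₁ and x₂ share exactly the 2 values {2, 4}; by pigeonhole those values go to them, so strike 2, 4 from x₃, x₅.
x₃ and x₆ between them cover only {1, 5} — a naked pair. Remove those values from x₇, x₈.
x₄ and x₅ between them cover only {8, 9} — a naked pair. Remove those values from x₇, x₈.
x₈ has just one choice, so x₈ = 7. Remove 7 from x₇.
No further eliminations apply; x₅ can still be any of 8, 9.

8, 9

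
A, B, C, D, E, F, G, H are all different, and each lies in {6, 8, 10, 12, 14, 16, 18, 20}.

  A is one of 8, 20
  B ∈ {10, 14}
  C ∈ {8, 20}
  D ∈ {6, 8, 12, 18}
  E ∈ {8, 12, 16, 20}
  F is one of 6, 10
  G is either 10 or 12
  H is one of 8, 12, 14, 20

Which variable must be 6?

The 8 variables draw from only 8 values {6, 8, 10, 12, 14, 16, 18, 20}, so each is used; only E can be 16, hence E = 16.
Among the 7 still-open variables, 18 fits only D (and all 7 values in {6, 8, 10, 12, 14, 18, 20} must be used), so D = 18.
The 6 still-open variables draw from only 6 values {6, 8, 10, 12, 14, 20}, so each is used; only F can be 6, hence F = 6.

F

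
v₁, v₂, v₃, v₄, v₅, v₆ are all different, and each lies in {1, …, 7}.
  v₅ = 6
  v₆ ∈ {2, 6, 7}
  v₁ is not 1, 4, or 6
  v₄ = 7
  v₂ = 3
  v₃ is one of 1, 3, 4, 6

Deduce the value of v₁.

5

v₂'s domain is down to {3}, so v₂ = 3. Remove 3 from v₁, v₃.
v₄ must be 7 (only option left). Eliminate 7 elsewhere: v₁, v₆.
v₅'s domain is down to {6}, so v₅ = 6. Strike 6 from v₃, v₆.
v₆ must be 2 (only option left). Strike 2 from v₁.
So v₁ = 5.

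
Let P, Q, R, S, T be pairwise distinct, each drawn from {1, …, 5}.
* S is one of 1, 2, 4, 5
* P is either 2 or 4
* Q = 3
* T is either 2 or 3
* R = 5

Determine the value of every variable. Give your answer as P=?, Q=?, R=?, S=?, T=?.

Q's domain is down to {3}, so Q = 3. Eliminate 3 elsewhere: T.
That leaves R = 5. Strike 5 from S.
That leaves T = 2. Strike 2 from P, S.
That leaves P = 4. Remove 4 from S.
S has just one choice, so S = 1.

P=4, Q=3, R=5, S=1, T=2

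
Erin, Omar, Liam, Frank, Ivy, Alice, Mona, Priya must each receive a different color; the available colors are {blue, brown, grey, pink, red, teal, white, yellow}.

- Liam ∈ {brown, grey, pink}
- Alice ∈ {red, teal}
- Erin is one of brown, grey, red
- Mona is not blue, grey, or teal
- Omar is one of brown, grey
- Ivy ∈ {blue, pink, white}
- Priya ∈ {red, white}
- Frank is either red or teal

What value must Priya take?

The 8 variables together cover exactly {blue, brown, grey, pink, red, teal, white, yellow} — 8 values for 8 variables — and blue appears only in Ivy's list, so Ivy = blue.
The 7 still-open variables together cover exactly {brown, grey, pink, red, teal, white, yellow} — 7 values for 7 variables — and yellow appears only in Mona's list, so Mona = yellow.
Among the 6 still-open variables, pink fits only Liam (and all 6 values in {brown, grey, pink, red, teal, white} must be used), so Liam = pink.
Among the 5 still-open variables, white fits only Priya (and all 5 values in {brown, grey, red, teal, white} must be used), so Priya = white.

white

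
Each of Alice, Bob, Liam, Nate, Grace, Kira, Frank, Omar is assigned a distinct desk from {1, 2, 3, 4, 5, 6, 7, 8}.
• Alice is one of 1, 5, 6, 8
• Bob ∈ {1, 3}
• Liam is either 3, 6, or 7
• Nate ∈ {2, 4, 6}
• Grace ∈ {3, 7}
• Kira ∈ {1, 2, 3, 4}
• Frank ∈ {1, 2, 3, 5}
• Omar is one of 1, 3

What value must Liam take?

6

Among the 8 variables, 8 fits only Alice (and all 8 values in {1, 2, 3, 4, 5, 6, 7, 8} must be used), so Alice = 8.
The 7 still-open variables together cover exactly {1, 2, 3, 4, 5, 6, 7} — 7 values for 7 variables — and 5 appears only in Frank's list, so Frank = 5.
Bob and Omar share exactly the 2 values {1, 3}; by pigeonhole those values go to them, so strike 1, 3 from Liam, Grace, Kira.
Grace has just one choice, so Grace = 7. Eliminate 7 elsewhere: Liam.
So Liam = 6.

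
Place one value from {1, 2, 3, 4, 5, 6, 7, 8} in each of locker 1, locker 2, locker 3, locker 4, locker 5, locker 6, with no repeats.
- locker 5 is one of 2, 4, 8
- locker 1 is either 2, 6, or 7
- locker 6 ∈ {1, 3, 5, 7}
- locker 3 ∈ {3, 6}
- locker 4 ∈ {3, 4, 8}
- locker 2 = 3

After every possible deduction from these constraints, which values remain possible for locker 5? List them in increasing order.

locker 2's domain is down to {3}, so locker 2 = 3. Eliminate 3 elsewhere: locker 3, locker 4, locker 6.
locker 3 must be 6 (only option left). Eliminate 6 elsewhere: locker 1.
No further eliminations apply; locker 5 can still be any of 2, 4, 8.

2, 4, 8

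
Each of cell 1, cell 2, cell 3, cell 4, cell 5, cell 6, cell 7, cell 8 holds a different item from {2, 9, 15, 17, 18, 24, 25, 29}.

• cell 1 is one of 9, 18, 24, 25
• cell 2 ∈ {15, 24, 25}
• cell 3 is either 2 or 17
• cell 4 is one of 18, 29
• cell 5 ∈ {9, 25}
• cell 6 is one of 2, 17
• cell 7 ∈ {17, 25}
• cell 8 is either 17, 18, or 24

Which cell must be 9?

The 8 variables draw from only 8 values {2, 9, 15, 17, 18, 24, 25, 29}, so each is used; only cell 2 can be 15, hence cell 2 = 15.
The 7 still-open variables draw from only 7 values {2, 9, 17, 18, 24, 25, 29}, so each is used; only cell 4 can be 29, hence cell 4 = 29.
The 2 variables cell 3 and cell 6 are confined to {2, 17}, which locks those values in; drop them from cell 7, cell 8.
cell 7's domain is down to {25}, so cell 7 = 25. Eliminate 25 elsewhere: cell 1, cell 5.
So 9 goes to cell 5.

cell 5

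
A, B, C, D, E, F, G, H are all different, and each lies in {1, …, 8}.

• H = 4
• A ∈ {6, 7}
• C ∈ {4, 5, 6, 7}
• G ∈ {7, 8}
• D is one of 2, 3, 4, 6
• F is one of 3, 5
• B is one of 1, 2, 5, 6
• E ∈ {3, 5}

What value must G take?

8

H must be 4 (only option left). Strike 4 from C, D.
The 7 still-open variables draw from only 7 values {1, 2, 3, 5, 6, 7, 8}, so each is used; only B can be 1, hence B = 1.
Among the 6 still-open variables, 2 fits only D (and all 6 values in {2, 3, 5, 6, 7, 8} must be used), so D = 2.
The 5 still-open variables draw from only 5 values {3, 5, 6, 7, 8}, so each is used; only G can be 8, hence G = 8.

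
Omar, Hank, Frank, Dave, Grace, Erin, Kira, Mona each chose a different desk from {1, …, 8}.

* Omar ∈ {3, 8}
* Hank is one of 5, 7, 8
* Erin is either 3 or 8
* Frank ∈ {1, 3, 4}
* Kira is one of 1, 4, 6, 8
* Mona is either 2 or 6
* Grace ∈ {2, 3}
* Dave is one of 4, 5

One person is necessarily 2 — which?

Among the 8 variables, 7 fits only Hank (and all 8 values in {1, 2, 3, 4, 5, 6, 7, 8} must be used), so Hank = 7.
Among the 7 still-open variables, 5 fits only Dave (and all 7 values in {1, 2, 3, 4, 5, 6, 8} must be used), so Dave = 5.
The 2 variables Omar and Erin are confined to {3, 8}, which locks those values in; drop them from Frank, Grace, Kira.
So 2 goes to Grace.

Grace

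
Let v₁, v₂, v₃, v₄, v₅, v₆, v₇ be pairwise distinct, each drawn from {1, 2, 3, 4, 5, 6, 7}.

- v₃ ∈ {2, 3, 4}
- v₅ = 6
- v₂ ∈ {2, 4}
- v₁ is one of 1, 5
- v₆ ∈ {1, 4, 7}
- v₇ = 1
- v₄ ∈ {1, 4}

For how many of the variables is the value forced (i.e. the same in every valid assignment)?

7

v₅ must be 6 (only option left).
v₇ must be 1 (only option left). Strike 1 from v₁, v₄, v₆.
v₁ has just one choice, so v₁ = 5.
That leaves v₄ = 4. Remove 4 from v₂, v₃, v₆.
v₆'s domain is down to {7}, so v₆ = 7.
v₂ must be 2 (only option left). Remove 2 from v₃.
v₃ must be 3 (only option left).
Every variable is fixed: v₁=5, v₂=2, v₃=3, v₄=4, v₅=6, v₆=7, v₇=1. That makes 7.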